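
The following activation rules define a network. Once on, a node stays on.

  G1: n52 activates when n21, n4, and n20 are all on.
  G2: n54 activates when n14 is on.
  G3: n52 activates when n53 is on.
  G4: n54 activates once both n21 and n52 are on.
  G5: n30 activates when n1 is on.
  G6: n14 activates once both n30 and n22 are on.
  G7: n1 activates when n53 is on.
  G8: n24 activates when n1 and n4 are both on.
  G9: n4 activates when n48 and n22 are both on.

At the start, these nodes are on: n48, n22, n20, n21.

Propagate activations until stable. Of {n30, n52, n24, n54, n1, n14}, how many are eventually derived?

n48 and n22 are on, so n4 activates (G9).
G1: n21, n4, and n20 on → n52 on.
n21 and n52 are on, so n54 activates (G4).
n30 would need n1 (G5), but n1 never turns on.
n52: reached.
n24 would need n1 and n4 (G8), but n1 never turns on.
n54: reached.
n1 would need n53 (G7), but n53 never turns on.
n14 would need n30 and n22 (G6), but n30 never turns on.
Reached: n52 and n54 — 2 of the 6.

2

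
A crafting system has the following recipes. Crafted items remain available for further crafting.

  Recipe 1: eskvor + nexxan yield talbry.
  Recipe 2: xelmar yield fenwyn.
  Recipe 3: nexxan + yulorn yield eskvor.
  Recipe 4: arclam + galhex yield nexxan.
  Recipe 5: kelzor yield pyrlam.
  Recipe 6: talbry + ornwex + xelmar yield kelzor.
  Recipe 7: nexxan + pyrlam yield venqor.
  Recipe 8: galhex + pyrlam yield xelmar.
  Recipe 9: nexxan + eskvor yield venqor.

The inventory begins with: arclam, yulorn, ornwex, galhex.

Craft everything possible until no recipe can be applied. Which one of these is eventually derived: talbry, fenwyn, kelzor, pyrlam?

talbry

arclam + galhex → nexxan (Recipe 4).
nexxan + yulorn → eskvor (Recipe 3).
eskvor + nexxan → talbry (Recipe 1).
fenwyn would need xelmar (Recipe 2), but xelmar is never obtained. pyrlam would need kelzor (Recipe 5), but kelzor is never obtained. kelzor would need talbry, ornwex, and xelmar (Recipe 6), but xelmar is never obtained.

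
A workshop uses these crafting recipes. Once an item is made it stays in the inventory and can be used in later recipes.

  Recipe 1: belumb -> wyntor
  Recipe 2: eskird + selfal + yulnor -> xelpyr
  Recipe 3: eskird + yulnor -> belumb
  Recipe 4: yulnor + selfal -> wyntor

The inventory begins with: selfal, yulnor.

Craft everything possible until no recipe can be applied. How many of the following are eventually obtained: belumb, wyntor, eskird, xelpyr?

1

yulnor + selfal -> wyntor (Recipe 4).
belumb would need eskird and yulnor (Recipe 3), but eskird is never obtained.
wyntor: reached.
No rule produces eskird, and it is not given.
xelpyr would need eskird, selfal, and yulnor (Recipe 2), but eskird is never obtained.
Reached: wyntor — 1 of the 4.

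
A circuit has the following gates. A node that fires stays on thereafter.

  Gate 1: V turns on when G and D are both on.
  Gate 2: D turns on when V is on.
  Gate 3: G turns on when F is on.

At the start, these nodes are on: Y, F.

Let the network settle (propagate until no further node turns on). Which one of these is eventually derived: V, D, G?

F is on, so G turns on (Gate 3).
V would need G and D (Gate 1), but D never turns on. D would need V (Gate 2), but V never turns on.

G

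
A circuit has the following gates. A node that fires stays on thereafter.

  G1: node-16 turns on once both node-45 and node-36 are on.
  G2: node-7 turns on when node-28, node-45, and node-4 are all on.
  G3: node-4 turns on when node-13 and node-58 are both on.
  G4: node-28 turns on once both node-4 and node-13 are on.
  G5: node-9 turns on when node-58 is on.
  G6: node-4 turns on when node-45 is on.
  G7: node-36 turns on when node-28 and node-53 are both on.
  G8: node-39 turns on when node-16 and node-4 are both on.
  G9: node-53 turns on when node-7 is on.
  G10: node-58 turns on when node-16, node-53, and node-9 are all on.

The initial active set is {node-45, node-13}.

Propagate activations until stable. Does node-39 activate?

G6: node-45 on → node-4 on.
node-4 and node-13 are on, so node-28 turns on (G4).
node-28, node-45, and node-4 are on, so node-7 turns on (G2).
node-7 is on, so node-53 turns on (G9).
G7: node-28 and node-53 on → node-36 on.
node-45 and node-36 are on, so node-16 turns on (G1).
node-16 and node-4 are on, so node-39 turns on (G8).

Yes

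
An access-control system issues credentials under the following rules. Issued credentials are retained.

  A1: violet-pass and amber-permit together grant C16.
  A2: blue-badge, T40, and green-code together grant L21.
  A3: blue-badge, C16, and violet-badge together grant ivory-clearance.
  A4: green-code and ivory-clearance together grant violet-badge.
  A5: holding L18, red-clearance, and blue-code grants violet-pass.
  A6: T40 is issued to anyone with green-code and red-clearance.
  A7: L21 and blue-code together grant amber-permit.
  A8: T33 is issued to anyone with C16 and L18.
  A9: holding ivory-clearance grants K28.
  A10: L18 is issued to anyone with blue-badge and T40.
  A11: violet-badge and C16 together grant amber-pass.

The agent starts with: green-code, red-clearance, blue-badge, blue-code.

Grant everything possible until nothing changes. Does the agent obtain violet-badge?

violet-badge would need green-code and ivory-clearance (A4), but ivory-clearance is never granted.

No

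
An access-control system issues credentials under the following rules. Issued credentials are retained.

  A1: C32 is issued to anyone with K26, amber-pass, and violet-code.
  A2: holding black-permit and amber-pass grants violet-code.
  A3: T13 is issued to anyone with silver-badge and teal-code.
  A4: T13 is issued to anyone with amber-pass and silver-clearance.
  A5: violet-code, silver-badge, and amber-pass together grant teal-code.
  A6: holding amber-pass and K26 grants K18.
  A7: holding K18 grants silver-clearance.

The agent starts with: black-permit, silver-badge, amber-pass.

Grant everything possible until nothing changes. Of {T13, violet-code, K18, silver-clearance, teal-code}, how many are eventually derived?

Holding black-permit and amber-pass grants violet-code (A2).
Holding violet-code, silver-badge, and amber-pass grants teal-code (A5).
Holding silver-badge and teal-code grants T13 (A3).
T13: reached.
violet-code: reached.
K18 would need amber-pass and K26 (A6), but K26 is never granted.
silver-clearance would need K18 (A7), but K18 is never granted.
teal-code: reached.
Reached: T13, violet-code, and teal-code — 3 of the 5.

3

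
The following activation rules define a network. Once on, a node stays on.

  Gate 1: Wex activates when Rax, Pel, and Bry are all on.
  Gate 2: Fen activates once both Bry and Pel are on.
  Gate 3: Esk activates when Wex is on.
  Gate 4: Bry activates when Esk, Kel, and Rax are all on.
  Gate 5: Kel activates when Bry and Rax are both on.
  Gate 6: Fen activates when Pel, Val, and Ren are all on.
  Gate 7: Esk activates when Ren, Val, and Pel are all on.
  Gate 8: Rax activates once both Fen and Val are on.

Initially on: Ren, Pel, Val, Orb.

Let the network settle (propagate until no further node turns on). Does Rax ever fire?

Pel, Val, and Ren are on, so Fen activates (Gate 6).
Fen and Val are on, so Rax activates (Gate 8).

Yes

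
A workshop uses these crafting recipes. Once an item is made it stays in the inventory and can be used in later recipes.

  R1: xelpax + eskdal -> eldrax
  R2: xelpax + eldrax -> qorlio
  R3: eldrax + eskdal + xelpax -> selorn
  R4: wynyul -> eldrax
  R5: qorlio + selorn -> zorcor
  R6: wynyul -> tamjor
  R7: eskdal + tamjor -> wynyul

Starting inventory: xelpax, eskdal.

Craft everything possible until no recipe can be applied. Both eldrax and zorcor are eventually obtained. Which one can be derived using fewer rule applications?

eldrax: Using R1, xelpax and eskdal make eldrax. [1 rule application]
zorcor: xelpax + eskdal -> eldrax (R1). Using R3, eldrax, eskdal, and xelpax make selorn. Using R2, xelpax and eldrax make qorlio. qorlio + selorn -> zorcor (R5). [4 rule applications]
eldrax needs fewer.

eldrax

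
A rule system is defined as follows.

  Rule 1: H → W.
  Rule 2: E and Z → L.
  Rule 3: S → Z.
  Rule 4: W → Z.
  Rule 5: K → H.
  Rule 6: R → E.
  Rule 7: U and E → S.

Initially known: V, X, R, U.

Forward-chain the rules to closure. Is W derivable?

No

W would need H (Rule 1), but H is never established.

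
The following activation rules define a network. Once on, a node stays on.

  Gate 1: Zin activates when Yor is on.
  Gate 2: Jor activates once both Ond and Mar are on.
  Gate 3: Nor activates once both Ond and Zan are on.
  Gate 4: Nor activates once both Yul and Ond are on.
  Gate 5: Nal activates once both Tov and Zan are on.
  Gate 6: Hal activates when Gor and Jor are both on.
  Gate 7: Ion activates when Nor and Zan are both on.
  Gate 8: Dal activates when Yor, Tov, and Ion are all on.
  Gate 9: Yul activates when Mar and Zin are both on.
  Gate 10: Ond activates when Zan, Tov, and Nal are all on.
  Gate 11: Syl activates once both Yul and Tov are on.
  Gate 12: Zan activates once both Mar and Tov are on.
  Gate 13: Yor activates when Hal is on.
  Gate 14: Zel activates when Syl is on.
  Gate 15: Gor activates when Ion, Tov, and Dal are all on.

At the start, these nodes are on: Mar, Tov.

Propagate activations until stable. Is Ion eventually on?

Yes

Mar and Tov are on, so Zan activates (Gate 12).
Gate 5: Tov and Zan on → Nal on.
Zan, Tov, and Nal are on, so Ond activates (Gate 10).
Gate 3: Ond and Zan on → Nor on.
Nor and Zan are on, so Ion activates (Gate 7).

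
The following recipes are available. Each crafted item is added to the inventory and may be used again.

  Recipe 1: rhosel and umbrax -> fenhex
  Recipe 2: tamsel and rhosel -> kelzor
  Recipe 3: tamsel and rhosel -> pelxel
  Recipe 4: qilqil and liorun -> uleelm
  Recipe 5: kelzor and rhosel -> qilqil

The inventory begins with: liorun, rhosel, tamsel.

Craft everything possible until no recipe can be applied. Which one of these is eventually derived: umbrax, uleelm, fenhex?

uleelm

tamsel and rhosel -> kelzor (Recipe 2).
kelzor and rhosel -> qilqil (Recipe 5).
qilqil and liorun -> uleelm (Recipe 4).
No rule produces umbrax, and it is not given. fenhex would need rhosel and umbrax (Recipe 1), but umbrax is never obtained.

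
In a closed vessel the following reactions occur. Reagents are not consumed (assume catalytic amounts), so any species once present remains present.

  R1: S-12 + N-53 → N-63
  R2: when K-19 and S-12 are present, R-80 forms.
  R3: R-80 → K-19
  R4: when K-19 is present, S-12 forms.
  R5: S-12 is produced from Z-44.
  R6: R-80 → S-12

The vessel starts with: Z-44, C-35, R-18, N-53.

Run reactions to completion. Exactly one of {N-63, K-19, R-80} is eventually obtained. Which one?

N-63

Z-44 present → S-12 forms (R5).
S-12 and N-53 present → N-63 forms (R1).
R-80 would need K-19 and S-12 (R2), but K-19 never forms. K-19 would need R-80 (R3), but R-80 never forms.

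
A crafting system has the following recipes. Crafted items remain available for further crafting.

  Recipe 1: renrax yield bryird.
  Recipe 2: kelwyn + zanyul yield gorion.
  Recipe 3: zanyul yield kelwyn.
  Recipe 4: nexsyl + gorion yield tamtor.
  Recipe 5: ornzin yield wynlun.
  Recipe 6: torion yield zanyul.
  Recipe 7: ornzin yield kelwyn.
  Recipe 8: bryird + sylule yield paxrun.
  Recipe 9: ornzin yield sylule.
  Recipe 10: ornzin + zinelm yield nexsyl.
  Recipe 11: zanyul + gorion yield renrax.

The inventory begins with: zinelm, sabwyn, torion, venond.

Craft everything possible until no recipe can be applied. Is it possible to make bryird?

torion → zanyul (Recipe 6).
Using Recipe 3, zanyul makes kelwyn.
Using Recipe 2, kelwyn and zanyul make gorion.
Using Recipe 11, zanyul and gorion make renrax.
renrax → bryird (Recipe 1).

Yes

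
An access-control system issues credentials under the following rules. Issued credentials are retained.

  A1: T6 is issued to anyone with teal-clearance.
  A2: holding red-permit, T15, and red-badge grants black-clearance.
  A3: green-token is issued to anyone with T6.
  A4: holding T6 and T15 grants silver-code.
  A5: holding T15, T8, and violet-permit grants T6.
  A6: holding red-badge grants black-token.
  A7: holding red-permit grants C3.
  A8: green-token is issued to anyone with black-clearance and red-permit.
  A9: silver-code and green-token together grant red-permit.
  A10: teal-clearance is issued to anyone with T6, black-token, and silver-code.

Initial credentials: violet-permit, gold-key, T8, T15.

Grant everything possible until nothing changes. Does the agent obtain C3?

Yes

Holding T15, T8, and violet-permit grants T6 (A5).
Holding T6 and T15 grants silver-code (A4).
Holding T6 grants green-token (A3).
Holding silver-code and green-token grants red-permit (A9).
Holding red-permit grants C3 (A7).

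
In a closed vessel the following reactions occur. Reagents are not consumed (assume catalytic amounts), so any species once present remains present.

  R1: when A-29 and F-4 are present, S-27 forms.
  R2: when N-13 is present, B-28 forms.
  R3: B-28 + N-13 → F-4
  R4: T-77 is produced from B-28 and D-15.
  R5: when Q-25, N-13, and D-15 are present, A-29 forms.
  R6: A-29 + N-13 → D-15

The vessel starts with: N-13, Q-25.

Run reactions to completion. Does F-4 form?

N-13 present → B-28 forms (R2).
B-28 and N-13 present → F-4 forms (R3).

Yes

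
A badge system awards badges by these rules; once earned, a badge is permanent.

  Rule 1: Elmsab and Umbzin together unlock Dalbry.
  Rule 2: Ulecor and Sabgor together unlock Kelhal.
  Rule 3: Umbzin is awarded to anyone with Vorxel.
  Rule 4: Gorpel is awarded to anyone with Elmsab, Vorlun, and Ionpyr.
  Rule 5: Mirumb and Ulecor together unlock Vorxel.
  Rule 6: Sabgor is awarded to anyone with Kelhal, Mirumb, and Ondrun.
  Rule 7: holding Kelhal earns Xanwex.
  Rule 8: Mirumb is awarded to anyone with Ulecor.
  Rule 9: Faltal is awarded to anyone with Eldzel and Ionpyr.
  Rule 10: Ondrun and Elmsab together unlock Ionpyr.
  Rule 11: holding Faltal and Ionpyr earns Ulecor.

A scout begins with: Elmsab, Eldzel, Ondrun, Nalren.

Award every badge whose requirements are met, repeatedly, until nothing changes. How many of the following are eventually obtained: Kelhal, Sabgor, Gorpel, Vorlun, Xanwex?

Kelhal would need Ulecor and Sabgor (Rule 2), but Sabgor is never earned.
Sabgor would need Kelhal, Mirumb, and Ondrun (Rule 6), but Kelhal is never earned.
Gorpel would need Elmsab, Vorlun, and Ionpyr (Rule 4), but Vorlun is never earned.
No rule produces Vorlun, and it is not given.
Xanwex would need Kelhal (Rule 7), but Kelhal is never earned.
None of the 5 are reached.

0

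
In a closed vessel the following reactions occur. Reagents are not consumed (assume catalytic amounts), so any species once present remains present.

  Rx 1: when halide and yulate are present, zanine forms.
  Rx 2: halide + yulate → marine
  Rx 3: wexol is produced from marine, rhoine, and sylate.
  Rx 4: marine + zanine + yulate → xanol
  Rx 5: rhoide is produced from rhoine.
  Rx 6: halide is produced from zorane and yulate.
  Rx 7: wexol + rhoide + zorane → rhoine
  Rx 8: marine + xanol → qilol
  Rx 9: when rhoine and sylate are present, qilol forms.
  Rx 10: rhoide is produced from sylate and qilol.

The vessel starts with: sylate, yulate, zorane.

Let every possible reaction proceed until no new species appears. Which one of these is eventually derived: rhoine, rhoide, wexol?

rhoide

zorane and yulate present → halide forms (Rx 6).
halide and yulate present → zanine forms (Rx 1).
halide and yulate present → marine forms (Rx 2).
marine, zanine, and yulate present → xanol forms (Rx 4).
marine and xanol present → qilol forms (Rx 8).
sylate and qilol present → rhoide forms (Rx 10).
wexol would need marine, rhoine, and sylate (Rx 3), but rhoine never forms. rhoine would need wexol, rhoide, and zorane (Rx 7), but wexol never forms.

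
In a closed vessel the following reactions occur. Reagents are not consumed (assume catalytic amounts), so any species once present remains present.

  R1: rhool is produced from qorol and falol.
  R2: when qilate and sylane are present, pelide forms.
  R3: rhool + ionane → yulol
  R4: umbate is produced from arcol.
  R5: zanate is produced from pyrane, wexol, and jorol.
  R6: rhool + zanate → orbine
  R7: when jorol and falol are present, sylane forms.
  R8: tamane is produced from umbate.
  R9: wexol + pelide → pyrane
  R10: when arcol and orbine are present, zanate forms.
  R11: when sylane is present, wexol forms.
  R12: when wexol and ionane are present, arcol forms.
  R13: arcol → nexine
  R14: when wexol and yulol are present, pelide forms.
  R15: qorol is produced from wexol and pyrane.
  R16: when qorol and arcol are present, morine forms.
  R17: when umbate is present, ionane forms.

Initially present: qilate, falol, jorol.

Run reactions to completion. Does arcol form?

arcol would need wexol and ionane (R12), but ionane never forms.

No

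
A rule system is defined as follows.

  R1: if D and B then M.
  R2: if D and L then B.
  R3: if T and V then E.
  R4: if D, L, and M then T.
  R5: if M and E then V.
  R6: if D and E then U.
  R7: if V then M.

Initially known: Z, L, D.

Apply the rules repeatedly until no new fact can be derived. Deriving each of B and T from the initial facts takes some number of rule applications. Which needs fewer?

B: D and L hold, so B follows (R2). [1 rule application]
T: D and L hold, so B follows (R2). From D and B, R1 gives M. D, L, and M hold, so T follows (R4). [3 rule applications]
B needs fewer.

B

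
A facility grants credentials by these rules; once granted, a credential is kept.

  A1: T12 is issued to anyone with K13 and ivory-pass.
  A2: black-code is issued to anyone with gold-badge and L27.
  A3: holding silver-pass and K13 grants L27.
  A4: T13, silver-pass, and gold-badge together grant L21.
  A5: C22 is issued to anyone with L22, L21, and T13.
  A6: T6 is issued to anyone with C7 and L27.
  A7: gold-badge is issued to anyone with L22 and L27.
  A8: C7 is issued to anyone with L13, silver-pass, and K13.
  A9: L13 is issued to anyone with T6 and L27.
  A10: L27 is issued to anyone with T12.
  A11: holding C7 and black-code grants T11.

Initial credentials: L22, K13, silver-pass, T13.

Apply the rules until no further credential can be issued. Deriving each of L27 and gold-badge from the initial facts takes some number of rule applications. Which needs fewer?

L27

L27: Holding silver-pass and K13 grants L27 (A3). [1 rule application]
gold-badge: Holding silver-pass and K13 grants L27 (A3). Holding L22 and L27 grants gold-badge (A7). [2 rule applications]
L27 needs fewer.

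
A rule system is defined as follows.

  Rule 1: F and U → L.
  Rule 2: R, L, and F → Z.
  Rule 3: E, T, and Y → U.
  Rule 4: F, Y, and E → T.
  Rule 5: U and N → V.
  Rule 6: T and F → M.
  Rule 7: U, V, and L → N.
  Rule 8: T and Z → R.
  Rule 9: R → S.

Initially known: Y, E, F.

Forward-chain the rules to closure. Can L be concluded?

F, Y, and E hold, so T follows (Rule 4).
E, T, and Y hold, so U follows (Rule 3).
From F and U, Rule 1 gives L.

Yes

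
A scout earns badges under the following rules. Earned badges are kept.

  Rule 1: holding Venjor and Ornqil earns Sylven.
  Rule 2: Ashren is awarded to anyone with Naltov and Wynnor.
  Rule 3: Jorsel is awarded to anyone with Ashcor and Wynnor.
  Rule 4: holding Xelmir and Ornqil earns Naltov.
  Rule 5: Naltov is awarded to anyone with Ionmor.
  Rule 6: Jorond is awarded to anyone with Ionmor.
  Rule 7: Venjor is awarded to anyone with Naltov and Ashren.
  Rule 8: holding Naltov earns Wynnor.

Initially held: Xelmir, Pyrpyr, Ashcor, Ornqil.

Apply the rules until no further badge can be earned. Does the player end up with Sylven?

Yes

With Xelmir and Ornqil, Naltov is earned (Rule 4).
With Naltov, Wynnor is earned (Rule 8).
With Naltov and Wynnor, Ashren is earned (Rule 2).
With Naltov and Ashren, Venjor is earned (Rule 7).
With Venjor and Ornqil, Sylven is earned (Rule 1).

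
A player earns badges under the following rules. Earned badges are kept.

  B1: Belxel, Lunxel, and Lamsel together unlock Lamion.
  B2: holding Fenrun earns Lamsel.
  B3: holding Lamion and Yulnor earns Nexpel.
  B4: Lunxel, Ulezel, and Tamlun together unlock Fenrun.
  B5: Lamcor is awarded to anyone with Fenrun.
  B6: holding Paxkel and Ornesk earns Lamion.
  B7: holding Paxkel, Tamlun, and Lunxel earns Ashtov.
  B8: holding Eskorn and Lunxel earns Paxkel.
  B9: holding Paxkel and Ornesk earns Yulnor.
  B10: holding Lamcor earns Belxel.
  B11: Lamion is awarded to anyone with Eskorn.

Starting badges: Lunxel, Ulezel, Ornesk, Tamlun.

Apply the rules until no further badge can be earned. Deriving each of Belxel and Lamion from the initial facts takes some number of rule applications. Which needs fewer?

Belxel

Belxel: With Lunxel, Ulezel, and Tamlun, Fenrun is earned (B4). With Fenrun, Lamcor is earned (B5). With Lamcor, Belxel is earned (B10). [3 rule applications]
Lamion: With Lunxel, Ulezel, and Tamlun, Fenrun is earned (B4). With Fenrun, Lamcor is earned (B5). With Fenrun, Lamsel is earned (B2). With Lamcor, Belxel is earned (B10). With Belxel, Lunxel, and Lamsel, Lamion is earned (B1). [5 rule applications]
Belxel needs fewer.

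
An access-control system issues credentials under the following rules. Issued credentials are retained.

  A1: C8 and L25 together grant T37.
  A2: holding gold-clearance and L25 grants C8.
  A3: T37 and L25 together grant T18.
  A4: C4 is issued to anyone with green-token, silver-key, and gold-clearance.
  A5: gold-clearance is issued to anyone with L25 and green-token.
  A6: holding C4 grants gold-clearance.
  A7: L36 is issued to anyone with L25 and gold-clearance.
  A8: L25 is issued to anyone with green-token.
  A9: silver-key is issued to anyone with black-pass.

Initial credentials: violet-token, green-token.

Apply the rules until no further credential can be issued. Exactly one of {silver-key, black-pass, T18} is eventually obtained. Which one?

Holding green-token grants L25 (A8).
Holding L25 and green-token grants gold-clearance (A5).
Holding gold-clearance and L25 grants C8 (A2).
Holding C8 and L25 grants T37 (A1).
Holding T37 and L25 grants T18 (A3).
silver-key would need black-pass (A9), but black-pass is never granted. No rule produces black-pass, and it is not given.

T18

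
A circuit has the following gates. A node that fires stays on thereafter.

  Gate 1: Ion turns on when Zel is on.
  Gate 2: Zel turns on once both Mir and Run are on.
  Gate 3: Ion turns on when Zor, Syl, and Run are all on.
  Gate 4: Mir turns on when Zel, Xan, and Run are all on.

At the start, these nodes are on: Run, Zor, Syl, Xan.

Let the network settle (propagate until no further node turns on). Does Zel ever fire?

No

Zel would need Mir and Run (Gate 2), but Mir never turns on.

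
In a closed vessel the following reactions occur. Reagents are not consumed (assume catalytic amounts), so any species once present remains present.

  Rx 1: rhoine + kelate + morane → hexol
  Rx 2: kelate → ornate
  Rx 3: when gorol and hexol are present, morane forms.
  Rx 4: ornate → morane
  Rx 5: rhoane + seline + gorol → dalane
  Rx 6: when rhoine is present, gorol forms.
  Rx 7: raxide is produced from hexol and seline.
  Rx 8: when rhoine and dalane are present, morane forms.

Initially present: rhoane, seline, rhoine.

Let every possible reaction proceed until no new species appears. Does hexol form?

hexol would need rhoine, kelate, and morane (Rx 1), but kelate never forms.

No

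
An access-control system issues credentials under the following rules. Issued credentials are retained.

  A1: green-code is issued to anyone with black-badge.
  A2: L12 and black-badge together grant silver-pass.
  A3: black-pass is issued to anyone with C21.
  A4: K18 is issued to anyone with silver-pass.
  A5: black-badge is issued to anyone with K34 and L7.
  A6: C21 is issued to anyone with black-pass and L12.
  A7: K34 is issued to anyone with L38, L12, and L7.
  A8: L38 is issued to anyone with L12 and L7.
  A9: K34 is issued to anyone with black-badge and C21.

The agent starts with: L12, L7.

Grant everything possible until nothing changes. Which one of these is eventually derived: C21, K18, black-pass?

Holding L12 and L7 grants L38 (A8).
Holding L38, L12, and L7 grants K34 (A7).
Holding K34 and L7 grants black-badge (A5).
Holding L12 and black-badge grants silver-pass (A2).
Holding silver-pass grants K18 (A4).
black-pass would need C21 (A3), but C21 is never granted. C21 would need black-pass and L12 (A6), but black-pass is never granted.

K18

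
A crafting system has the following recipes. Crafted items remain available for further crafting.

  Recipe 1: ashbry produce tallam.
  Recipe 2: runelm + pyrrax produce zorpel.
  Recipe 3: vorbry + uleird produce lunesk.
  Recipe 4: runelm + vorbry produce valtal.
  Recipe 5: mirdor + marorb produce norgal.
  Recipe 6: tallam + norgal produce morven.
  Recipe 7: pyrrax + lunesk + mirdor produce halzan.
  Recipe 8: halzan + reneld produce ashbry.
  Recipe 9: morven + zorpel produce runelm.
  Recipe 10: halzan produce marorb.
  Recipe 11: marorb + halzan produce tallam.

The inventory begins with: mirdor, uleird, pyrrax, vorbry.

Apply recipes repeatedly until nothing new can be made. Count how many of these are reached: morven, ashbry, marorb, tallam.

3

Using Recipe 3, vorbry and uleird make lunesk.
pyrrax + lunesk + mirdor → halzan (Recipe 7).
Using Recipe 10, halzan makes marorb.
marorb + halzan → tallam (Recipe 11).
Using Recipe 5, mirdor and marorb make norgal.
tallam + norgal → morven (Recipe 6).
morven: reached.
ashbry would need halzan and reneld (Recipe 8), but reneld is never obtained.
marorb: reached.
tallam: reached.
Reached: morven, marorb, and tallam — 3 of the 4.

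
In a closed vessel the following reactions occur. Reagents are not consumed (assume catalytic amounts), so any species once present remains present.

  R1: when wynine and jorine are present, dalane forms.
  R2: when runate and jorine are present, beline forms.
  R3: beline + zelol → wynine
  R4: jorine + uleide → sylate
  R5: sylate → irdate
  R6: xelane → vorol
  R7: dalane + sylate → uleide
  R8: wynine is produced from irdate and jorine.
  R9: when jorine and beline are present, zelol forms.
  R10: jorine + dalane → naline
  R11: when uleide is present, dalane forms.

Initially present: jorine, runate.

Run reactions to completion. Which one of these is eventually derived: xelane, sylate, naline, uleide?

runate and jorine present → beline forms (R2).
jorine and beline present → zelol forms (R9).
beline and zelol present → wynine forms (R3).
wynine and jorine present → dalane forms (R1).
jorine and dalane present → naline forms (R10).
sylate would need jorine and uleide (R4), but uleide never forms. No rule produces xelane, and it is not given. uleide would need dalane and sylate (R7), but sylate never forms.

naline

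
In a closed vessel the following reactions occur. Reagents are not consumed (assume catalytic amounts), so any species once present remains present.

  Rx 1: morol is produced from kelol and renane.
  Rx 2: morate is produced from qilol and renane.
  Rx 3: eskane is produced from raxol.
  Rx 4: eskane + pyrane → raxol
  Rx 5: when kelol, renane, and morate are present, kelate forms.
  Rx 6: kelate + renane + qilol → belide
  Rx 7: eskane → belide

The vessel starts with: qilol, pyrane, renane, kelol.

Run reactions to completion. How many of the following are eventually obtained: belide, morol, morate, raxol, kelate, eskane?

kelol and renane present → morol forms (Rx 1).
qilol and renane present → morate forms (Rx 2).
kelol, renane, and morate present → kelate forms (Rx 5).
kelate, renane, and qilol present → belide forms (Rx 6).
belide: reached.
morol: reached.
morate: reached.
raxol would need eskane and pyrane (Rx 4), but eskane never forms.
kelate: reached.
eskane would need raxol (Rx 3), but raxol never forms.
Reached: belide, morol, morate, and kelate — 4 of the 6.

4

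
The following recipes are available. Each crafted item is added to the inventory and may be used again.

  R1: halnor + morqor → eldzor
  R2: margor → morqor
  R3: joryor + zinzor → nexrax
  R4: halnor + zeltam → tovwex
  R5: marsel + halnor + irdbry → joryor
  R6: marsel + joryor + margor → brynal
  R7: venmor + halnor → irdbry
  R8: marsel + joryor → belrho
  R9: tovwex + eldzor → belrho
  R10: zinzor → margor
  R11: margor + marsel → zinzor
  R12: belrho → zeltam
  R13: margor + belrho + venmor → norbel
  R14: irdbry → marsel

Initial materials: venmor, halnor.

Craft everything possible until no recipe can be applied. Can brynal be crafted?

No

brynal would need marsel, joryor, and margor (R6), but margor is never obtained.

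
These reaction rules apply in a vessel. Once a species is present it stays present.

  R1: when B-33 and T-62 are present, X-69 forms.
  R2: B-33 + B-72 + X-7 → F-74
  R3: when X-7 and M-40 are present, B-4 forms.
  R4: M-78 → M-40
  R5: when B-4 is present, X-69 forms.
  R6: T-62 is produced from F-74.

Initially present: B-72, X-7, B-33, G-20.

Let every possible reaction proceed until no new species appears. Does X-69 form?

Yes

B-33, B-72, and X-7 present → F-74 forms (R2).
F-74 present → T-62 forms (R6).
B-33 and T-62 present → X-69 forms (R1).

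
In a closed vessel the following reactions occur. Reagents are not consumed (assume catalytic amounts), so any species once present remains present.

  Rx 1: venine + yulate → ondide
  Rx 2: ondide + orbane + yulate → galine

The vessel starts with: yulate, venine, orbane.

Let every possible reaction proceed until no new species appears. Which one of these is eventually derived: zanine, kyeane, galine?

venine and yulate present → ondide forms (Rx 1).
ondide, orbane, and yulate present → galine forms (Rx 2).
No rule produces zanine, and it is not given. No rule produces kyeane, and it is not given.

galine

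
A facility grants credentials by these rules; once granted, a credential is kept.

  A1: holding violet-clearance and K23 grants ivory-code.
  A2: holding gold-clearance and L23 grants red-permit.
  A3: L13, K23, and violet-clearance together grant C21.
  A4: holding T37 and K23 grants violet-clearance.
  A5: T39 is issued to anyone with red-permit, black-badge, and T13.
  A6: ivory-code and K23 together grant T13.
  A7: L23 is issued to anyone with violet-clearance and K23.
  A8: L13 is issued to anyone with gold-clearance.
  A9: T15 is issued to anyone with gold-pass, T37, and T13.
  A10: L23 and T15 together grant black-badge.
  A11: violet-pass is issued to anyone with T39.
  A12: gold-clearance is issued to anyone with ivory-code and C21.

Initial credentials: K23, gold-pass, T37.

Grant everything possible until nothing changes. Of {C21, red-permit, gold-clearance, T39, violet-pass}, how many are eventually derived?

C21 would need L13, K23, and violet-clearance (A3), but L13 is never granted.
red-permit would need gold-clearance and L23 (A2), but gold-clearance is never granted.
gold-clearance would need ivory-code and C21 (A12), but C21 is never granted.
T39 would need red-permit, black-badge, and T13 (A5), but red-permit is never granted.
violet-pass would need T39 (A11), but T39 is never granted.
None of the 5 are reached.

0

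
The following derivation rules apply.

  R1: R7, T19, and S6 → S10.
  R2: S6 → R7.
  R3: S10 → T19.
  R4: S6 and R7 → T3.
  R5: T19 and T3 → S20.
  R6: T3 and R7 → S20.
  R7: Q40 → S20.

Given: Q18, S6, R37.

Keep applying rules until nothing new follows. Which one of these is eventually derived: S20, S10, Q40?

S20

S6 holds, so R7 follows (R2).
From S6 and R7, R4 gives T3.
T3 and R7 hold, so S20 follows (R6).
No rule produces Q40, and it is not given. S10 would need R7, T19, and S6 (R1), but T19 is never established.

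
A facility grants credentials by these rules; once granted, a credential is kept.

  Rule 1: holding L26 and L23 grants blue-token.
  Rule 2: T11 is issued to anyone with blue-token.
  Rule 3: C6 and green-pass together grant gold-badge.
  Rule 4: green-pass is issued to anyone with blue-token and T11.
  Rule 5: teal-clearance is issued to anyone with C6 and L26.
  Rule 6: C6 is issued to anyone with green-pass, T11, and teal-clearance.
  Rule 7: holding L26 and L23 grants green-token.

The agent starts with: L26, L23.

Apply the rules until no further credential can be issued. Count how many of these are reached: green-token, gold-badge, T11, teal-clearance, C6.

2

Holding L26 and L23 grants green-token (Rule 7).
Holding L26 and L23 grants blue-token (Rule 1).
Holding blue-token grants T11 (Rule 2).
green-token: reached.
gold-badge would need C6 and green-pass (Rule 3), but C6 is never granted.
T11: reached.
teal-clearance would need C6 and L26 (Rule 5), but C6 is never granted.
C6 would need green-pass, T11, and teal-clearance (Rule 6), but teal-clearance is never granted.
Reached: green-token and T11 — 2 of the 5.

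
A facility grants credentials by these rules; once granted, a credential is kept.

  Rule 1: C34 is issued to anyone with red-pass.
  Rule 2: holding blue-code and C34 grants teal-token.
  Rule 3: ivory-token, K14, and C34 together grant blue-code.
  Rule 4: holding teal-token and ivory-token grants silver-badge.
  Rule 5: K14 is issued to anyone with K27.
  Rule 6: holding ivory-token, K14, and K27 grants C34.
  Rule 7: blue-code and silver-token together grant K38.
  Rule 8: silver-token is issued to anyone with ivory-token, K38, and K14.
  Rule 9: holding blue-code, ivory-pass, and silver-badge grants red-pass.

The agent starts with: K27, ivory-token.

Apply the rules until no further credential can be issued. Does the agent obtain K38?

No

K38 would need blue-code and silver-token (Rule 7), but silver-token is never granted.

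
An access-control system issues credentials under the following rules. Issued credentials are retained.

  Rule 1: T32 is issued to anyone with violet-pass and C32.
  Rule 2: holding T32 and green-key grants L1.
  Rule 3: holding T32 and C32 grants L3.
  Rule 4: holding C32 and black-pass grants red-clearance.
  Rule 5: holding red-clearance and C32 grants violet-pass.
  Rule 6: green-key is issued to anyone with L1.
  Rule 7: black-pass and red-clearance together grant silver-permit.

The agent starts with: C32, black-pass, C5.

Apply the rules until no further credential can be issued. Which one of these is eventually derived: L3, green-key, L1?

L3

Holding C32 and black-pass grants red-clearance (Rule 4).
Holding red-clearance and C32 grants violet-pass (Rule 5).
Holding violet-pass and C32 grants T32 (Rule 1).
Holding T32 and C32 grants L3 (Rule 3).
green-key would need L1 (Rule 6), but L1 is never granted. L1 would need T32 and green-key (Rule 2), but green-key is never granted.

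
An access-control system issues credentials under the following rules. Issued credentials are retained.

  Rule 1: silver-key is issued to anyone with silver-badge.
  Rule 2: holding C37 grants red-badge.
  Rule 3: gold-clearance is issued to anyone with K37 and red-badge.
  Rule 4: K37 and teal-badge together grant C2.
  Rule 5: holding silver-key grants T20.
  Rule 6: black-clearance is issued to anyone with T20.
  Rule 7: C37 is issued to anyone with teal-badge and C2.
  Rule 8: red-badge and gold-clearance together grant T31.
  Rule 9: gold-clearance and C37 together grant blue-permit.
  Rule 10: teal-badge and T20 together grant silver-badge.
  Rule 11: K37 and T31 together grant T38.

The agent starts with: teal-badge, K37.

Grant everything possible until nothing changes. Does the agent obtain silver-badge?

No

silver-badge would need teal-badge and T20 (Rule 10), but T20 is never granted.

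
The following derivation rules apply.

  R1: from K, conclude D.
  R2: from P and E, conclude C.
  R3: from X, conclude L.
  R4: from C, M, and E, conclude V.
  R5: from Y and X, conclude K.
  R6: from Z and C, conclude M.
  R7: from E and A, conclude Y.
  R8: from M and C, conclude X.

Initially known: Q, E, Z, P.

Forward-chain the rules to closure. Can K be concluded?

No

K would need Y and X (R5), but Y is never established.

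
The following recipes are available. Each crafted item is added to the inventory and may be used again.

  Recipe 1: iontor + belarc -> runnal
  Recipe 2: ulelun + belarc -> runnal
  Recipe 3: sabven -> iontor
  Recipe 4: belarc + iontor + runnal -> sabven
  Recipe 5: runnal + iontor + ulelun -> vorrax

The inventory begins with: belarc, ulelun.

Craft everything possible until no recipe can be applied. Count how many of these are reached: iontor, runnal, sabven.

1

Using Recipe 2, ulelun and belarc make runnal.
iontor would need sabven (Recipe 3), but sabven is never obtained.
runnal: reached.
sabven would need belarc, iontor, and runnal (Recipe 4), but iontor is never obtained.
Reached: runnal — 1 of the 3.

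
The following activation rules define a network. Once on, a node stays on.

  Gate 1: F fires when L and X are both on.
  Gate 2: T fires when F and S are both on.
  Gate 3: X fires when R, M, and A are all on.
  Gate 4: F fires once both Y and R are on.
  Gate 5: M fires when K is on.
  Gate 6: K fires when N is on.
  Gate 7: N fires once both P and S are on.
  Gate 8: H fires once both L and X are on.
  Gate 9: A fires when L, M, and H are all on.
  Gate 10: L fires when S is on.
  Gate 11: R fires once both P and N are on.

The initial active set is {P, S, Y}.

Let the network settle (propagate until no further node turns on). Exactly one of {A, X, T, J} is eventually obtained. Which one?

P and S are on, so N fires (Gate 7).
P and N are on, so R fires (Gate 11).
Y and R are on, so F fires (Gate 4).
Gate 2: F and S on → T on.
No rule produces J, and it is not given. X would need R, M, and A (Gate 3), but A never turns on. A would need L, M, and H (Gate 9), but H never turns on.

T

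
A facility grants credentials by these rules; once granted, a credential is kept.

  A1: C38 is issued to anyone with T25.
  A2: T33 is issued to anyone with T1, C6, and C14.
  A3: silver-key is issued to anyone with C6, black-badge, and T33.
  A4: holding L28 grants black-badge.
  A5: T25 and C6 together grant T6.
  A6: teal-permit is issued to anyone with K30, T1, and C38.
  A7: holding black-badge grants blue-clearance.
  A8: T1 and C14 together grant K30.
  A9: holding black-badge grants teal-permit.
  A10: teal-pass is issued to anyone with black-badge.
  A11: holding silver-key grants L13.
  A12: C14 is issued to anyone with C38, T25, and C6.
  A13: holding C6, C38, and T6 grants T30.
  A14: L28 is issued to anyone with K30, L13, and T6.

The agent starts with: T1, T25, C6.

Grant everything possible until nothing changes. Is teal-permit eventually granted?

Yes

Holding T25 grants C38 (A1).
Holding C38, T25, and C6 grants C14 (A12).
Holding T1 and C14 grants K30 (A8).
Holding K30, T1, and C38 grants teal-permit (A6).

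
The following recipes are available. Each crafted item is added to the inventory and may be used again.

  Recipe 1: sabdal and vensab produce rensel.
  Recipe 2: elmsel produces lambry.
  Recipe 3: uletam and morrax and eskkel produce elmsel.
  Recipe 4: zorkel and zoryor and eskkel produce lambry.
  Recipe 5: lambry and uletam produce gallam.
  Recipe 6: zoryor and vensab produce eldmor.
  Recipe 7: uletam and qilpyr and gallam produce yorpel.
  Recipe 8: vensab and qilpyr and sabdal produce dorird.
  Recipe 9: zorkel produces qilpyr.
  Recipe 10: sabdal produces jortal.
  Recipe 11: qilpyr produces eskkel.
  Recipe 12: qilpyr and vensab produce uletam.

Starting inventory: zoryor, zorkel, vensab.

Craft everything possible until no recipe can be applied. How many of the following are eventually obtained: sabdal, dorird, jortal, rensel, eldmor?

Using Recipe 6, zoryor and vensab make eldmor.
No rule produces sabdal, and it is not given.
dorird would need vensab, qilpyr, and sabdal (Recipe 8), but sabdal is never obtained.
jortal would need sabdal (Recipe 10), but sabdal is never obtained.
rensel would need sabdal and vensab (Recipe 1), but sabdal is never obtained.
eldmor: reached.
Reached: eldmor — 1 of the 5.

1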